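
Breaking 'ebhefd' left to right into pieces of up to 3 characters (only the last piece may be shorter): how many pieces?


'ebhefd' has 6 characters.
Chunking with max size 3:
  Chunk 1: 'ebh' (positions 0-2)
  Chunk 2: 'efd' (positions 3-5)
Total chunks: ceil(6 / 3) = 2

2


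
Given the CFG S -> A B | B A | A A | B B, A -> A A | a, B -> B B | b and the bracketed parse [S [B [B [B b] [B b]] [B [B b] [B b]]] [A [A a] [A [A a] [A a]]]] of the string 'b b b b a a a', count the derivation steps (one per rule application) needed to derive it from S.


Every bracketed nonterminal node [X ...] in the tree is produced by exactly one rule application.
Reading the tree off as a leftmost derivation:
  Step 1: S  =>  B A   (applied S -> B A)
  Step 2: B A  =>  B B A   (applied B -> B B)
  Step 3: B B A  =>  B B B A   (applied B -> B B)
  Step 4: B B B A  =>  b B B A   (applied B -> b)
  Step 5: b B B A  =>  b b B A   (applied B -> b)
  Step 6: b b B A  =>  b b B B A   (applied B -> B B)
  Step 7: b b B B A  =>  b b b B A   (applied B -> b)
  Step 8: b b b B A  =>  b b b b A   (applied B -> b)
  Step 9: b b b b A  =>  b b b b A A   (applied A -> A A)
  Step 10: b b b b A A  =>  b b b b a A   (applied A -> a)
  Step 11: b b b b a A  =>  b b b b a A A   (applied A -> A A)
  Step 12: b b b b a A A  =>  b b b b a a A   (applied A -> a)
  Step 13: b b b b a a A  =>  b b b b a a a   (applied A -> a)
Final yield: b b b b a a a
Total rewrite steps: 13

13


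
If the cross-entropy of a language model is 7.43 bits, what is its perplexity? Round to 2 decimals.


Perplexity formula: PP = 2^H
H = 7.43
PP = 2^7.43
Decompose: 2^7.43 = 2^7 * 2^0.43
2^7 = 128, 2^0.43 ~ 1.3472336
PP ~ 128 * 1.3472336 = 172.4459008
Rounded to 2 decimals: 172.45

172.45


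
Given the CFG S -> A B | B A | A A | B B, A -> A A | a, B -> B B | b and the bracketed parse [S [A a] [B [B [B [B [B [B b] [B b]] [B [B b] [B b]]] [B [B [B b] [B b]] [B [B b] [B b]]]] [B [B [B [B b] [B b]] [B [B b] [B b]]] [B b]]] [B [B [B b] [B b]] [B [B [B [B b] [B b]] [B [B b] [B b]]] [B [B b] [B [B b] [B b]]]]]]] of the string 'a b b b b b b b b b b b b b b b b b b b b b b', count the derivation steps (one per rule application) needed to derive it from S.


Every bracketed nonterminal node [X ...] in the tree is produced by exactly one rule application.
Reading the tree off as a leftmost derivation:
  Step 1: S  =>  A B   (applied S -> A B)
  Step 2: A B  =>  a B   (applied A -> a)
  Step 3: a B  =>  a B B   (applied B -> B B)
  Step 4: a B B  =>  a B B B   (applied B -> B B)
  Step 5: a B B B  =>  a B B B B   (applied B -> B B)
  Step 6: a B B B B  =>  a B B B B B   (applied B -> B B)
  Step 7: a B B B B B  =>  a B B B B B B   (applied B -> B B)
  Step 8: a B B B B B B  =>  a b B B B B B   (applied B -> b)
  Step 9: a b B B B B B  =>  a b b B B B B   (applied B -> b)
  Step 10: a b b B B B B  =>  a b b B B B B B   (applied B -> B B)
  Step 11: a b b B B B B B  =>  a b b b B B B B   (applied B -> b)
  Step 12: a b b b B B B B  =>  a b b b b B B B   (applied B -> b)
  Step 13: a b b b b B B B  =>  a b b b b B B B B   (applied B -> B B)
  Step 14: a b b b b B B B B  =>  a b b b b B B B B B   (applied B -> B B)
  Step 15: a b b b b B B B B B  =>  a b b b b b B B B B   (applied B -> b)
  Step 16: a b b b b b B B B B  =>  a b b b b b b B B B   (applied B -> b)
  Step 17: a b b b b b b B B B  =>  a b b b b b b B B B B   (applied B -> B B)
  Step 18: a b b b b b b B B B B  =>  a b b b b b b b B B B   (applied B -> b)
  Step 19: a b b b b b b b B B B  =>  a b b b b b b b b B B   (applied B -> b)
  Step 20: a b b b b b b b b B B  =>  a b b b b b b b b B B B   (applied B -> B B)
  Step 21: a b b b b b b b b B B B  =>  a b b b b b b b b B B B B   (applied B -> B B)
  Step 22: a b b b b b b b b B B B B  =>  a b b b b b b b b B B B B B   (applied B -> B B)
  Step 23: a b b b b b b b b B B B B B  =>  a b b b b b b b b b B B B B   (applied B -> b)
  Step 24: a b b b b b b b b b B B B B  =>  a b b b b b b b b b b B B B   (applied B -> b)
  Step 25: a b b b b b b b b b b B B B  =>  a b b b b b b b b b b B B B B   (applied B -> B B)
  Step 26: a b b b b b b b b b b B B B B  =>  a b b b b b b b b b b b B B B   (applied B -> b)
  Step 27: a b b b b b b b b b b b B B B  =>  a b b b b b b b b b b b b B B   (applied B -> b)
  Step 28: a b b b b b b b b b b b b B B  =>  a b b b b b b b b b b b b b B   (applied B -> b)
  Step 29: a b b b b b b b b b b b b b B  =>  a b b b b b b b b b b b b b B B   (applied B -> B B)
  Step 30: a b b b b b b b b b b b b b B B  =>  a b b b b b b b b b b b b b B B B   (applied B -> B B)
  Step 31: a b b b b b b b b b b b b b B B B  =>  a b b b b b b b b b b b b b b B B   (applied B -> b)
  Step 32: a b b b b b b b b b b b b b b B B  =>  a b b b b b b b b b b b b b b b B   (applied B -> b)
  Step 33: a b b b b b b b b b b b b b b b B  =>  a b b b b b b b b b b b b b b b B B   (applied B -> B B)
  Step 34: a b b b b b b b b b b b b b b b B B  =>  a b b b b b b b b b b b b b b b B B B   (applied B -> B B)
  Step 35: a b b b b b b b b b b b b b b b B B B  =>  a b b b b b b b b b b b b b b b B B B B   (applied B -> B B)
  Step 36: a b b b b b b b b b b b b b b b B B B B  =>  a b b b b b b b b b b b b b b b b B B B   (applied B -> b)
  Step 37: a b b b b b b b b b b b b b b b b B B B  =>  a b b b b b b b b b b b b b b b b b B B   (applied B -> b)
  Step 38: a b b b b b b b b b b b b b b b b b B B  =>  a b b b b b b b b b b b b b b b b b B B B   (applied B -> B B)
  Step 39: a b b b b b b b b b b b b b b b b b B B B  =>  a b b b b b b b b b b b b b b b b b b B B   (applied B -> b)
  Step 40: a b b b b b b b b b b b b b b b b b b B B  =>  a b b b b b b b b b b b b b b b b b b b B   (applied B -> b)
  Step 41: a b b b b b b b b b b b b b b b b b b b B  =>  a b b b b b b b b b b b b b b b b b b b B B   (applied B -> B B)
  Step 42: a b b b b b b b b b b b b b b b b b b b B B  =>  a b b b b b b b b b b b b b b b b b b b b B   (applied B -> b)
  Step 43: a b b b b b b b b b b b b b b b b b b b b B  =>  a b b b b b b b b b b b b b b b b b b b b B B   (applied B -> B B)
  Step 44: a b b b b b b b b b b b b b b b b b b b b B B  =>  a b b b b b b b b b b b b b b b b b b b b b B   (applied B -> b)
  Step 45: a b b b b b b b b b b b b b b b b b b b b b B  =>  a b b b b b b b b b b b b b b b b b b b b b b   (applied B -> b)
Final yield: a b b b b b b b b b b b b b b b b b b b b b b
Total rewrite steps: 45

45


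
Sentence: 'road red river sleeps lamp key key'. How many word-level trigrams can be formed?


Word trigrams from [7] words:
  Trigram 1: (road red river)
  Trigram 2: (red river sleeps)
  Trigram 3: (river sleeps lamp)
  Trigram 4: (sleeps lamp key)
  Trigram 5: (lamp key key)
Total word trigrams: 7 - 2 = 5

5


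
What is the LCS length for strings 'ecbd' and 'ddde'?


DP table for LCS of 'ecbd' and 'ddde':
       d  d  d  e
    0  0  0  0  0
  e 0  0  0  0  1
  c 0  0  0  0  1
  b 0  0  0  0  1
  d 0  1  1  1  1
LCS: 'e'
LCS length = 1

1


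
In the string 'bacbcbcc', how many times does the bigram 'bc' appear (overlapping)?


Scanning 'bacbcbcc' for bigram 'bc':
  Position 0: 'ba' -> no
  Position 1: 'ac' -> no
  Position 2: 'cb' -> no
  Position 3: 'bc' -> MATCH
  Position 4: 'cb' -> no
  Position 5: 'bc' -> MATCH
  Position 6: 'cc' -> no
Total matches: 2

2


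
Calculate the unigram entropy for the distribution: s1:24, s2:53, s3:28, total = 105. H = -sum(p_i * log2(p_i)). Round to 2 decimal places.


Computing entropy H = -sum(p_i * log2(p_i)):
  s1: p = 24/105 = 0.2286, -p*log2(p) = 0.4867
  s2: p = 53/105 = 0.5048, -p*log2(p) = 0.4979
  s3: p = 28/105 = 0.2667, -p*log2(p) = 0.5085
H = sum of terms = 1.4931
Rounded to 2 decimals: 1.49

1.49


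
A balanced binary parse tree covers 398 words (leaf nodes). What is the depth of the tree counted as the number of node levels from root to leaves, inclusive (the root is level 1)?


In a balanced binary tree with n leaves the deepest leaf is ceil(log2(n)) edges below the root,
so counting node levels inclusive of root and leaves gives ceil(log2(n)) + 1 levels.
log2(398) = 8.6366
ceil(8.6366) = 9
levels = 9 + 1 = 10

10


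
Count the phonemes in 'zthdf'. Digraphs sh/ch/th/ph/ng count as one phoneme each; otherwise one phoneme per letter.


Parsing 'zthdf' greedily, digraphs first:
  'z' -> consonant phoneme (phonemes so far: 1)
  'th' -> digraph (1 consonant phoneme) (phonemes so far: 2)
  'd' -> consonant phoneme (phonemes so far: 3)
  'f' -> consonant phoneme (phonemes so far: 4)
Total phonemes: 4

4


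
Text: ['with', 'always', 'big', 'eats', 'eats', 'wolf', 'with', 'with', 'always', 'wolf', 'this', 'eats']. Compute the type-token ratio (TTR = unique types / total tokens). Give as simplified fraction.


Tokens: 12
Unique types: ('always', 'big', 'eats', 'this', 'with', 'wolf') = 6
TTR = 6/12
Simplify: divide both by 6 -> 1/2
TTR = 1/2

1/2


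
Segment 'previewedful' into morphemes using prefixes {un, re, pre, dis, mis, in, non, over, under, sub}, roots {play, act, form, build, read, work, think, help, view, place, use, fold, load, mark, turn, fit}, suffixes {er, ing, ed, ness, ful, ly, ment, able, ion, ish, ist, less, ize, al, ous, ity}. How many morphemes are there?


Segmenting 'previewedful' against the inventory:
  'pre' -> prefix (morpheme 1)
  'view' -> root (morpheme 2)
  'ed' -> suffix (morpheme 3)
  'ful' -> suffix (morpheme 4)
Total morphemes: 4

4


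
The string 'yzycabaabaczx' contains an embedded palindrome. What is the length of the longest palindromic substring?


Scanning 'yzycabaabaczx' for palindromic substrings.
Substring at positions 3-10: 'cabaabac'.
Check: reverse('cabaabac') = 'cabaabac' -> palindrome confirmed.
Neighbouring characters ('y' / 'z') break symmetry, so it cannot extend further.
No longer palindromic substring exists; longest length = 8

8


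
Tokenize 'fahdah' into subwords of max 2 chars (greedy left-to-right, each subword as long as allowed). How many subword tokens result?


'fahdah' has 6 characters.
Chunking with max size 2:
  Chunk 1: 'fa' (positions 0-1)
  Chunk 2: 'hd' (positions 2-3)
  Chunk 3: 'ah' (positions 4-5)
Total chunks: ceil(6 / 2) = 3

3


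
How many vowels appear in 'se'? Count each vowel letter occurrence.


Scanning each character of 'se':
  Position 1: 's' -> consonant (running count: 0)
  Position 2: 'e' -> vowel (running count: 1)
Total vowels: 1

1


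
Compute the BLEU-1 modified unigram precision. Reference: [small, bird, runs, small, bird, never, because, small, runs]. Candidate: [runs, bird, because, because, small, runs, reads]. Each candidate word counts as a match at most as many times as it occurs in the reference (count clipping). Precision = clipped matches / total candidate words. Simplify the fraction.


Reference word counts: {'because': 1, 'bird': 2, 'never': 1, 'runs': 2, 'small': 3}
Checking each candidate word (with clipping):
  'runs' -> in reference (ref count 2, used 1/2) -> match (matches: 1)
  'bird' -> in reference (ref count 2, used 1/2) -> match (matches: 2)
  'because' -> in reference (ref count 1, used 1/1) -> match (matches: 3)
  'because' -> ref count 1 already used up (1/1) -> clipped, no match (matches: 3)
  'small' -> in reference (ref count 3, used 1/3) -> match (matches: 4)
  'runs' -> in reference (ref count 2, used 2/2) -> match (matches: 5)
  'reads' -> not in reference -> no match (matches: 5)
Clipped matches: 5, Candidate length: 7
Precision = 5/7

5/7


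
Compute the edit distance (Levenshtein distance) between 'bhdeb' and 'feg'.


Building DP table for s1='bhdeb' (len 5) and s2='feg' (len 3):
       f  e  g
    0  1  2  3
  b 1  1  2  3
  h 2  2  2  3
  d 3  3  3  3
  e 4  4  3  4
  b 5  5  4  4
Edit distance = dp[5][3] = 4

4


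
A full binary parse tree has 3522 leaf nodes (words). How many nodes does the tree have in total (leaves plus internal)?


Leaf nodes (terminals): 3522
Internal nodes = n - 1 = 3522 - 1 = 3521
Total = leaves + internal = 3522 + 3521 = 7043

7043


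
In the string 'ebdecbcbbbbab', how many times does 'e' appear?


Scanning 'ebdecbcbbbbab' for 'e':
  Position 0: 'e' -> MATCH (count: 1)
  Position 3: 'e' -> MATCH (count: 2)
Total occurrences of 'e': 2

2


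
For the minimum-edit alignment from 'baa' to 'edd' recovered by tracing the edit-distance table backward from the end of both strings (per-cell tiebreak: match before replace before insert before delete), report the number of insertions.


Edit distance = 3. Backtracking from cell (3, 3) with preference match > replace > insert > delete,
then listing the resulting alignment 'baa' -> 'edd' left to right:
  Step 1: replace b->e
  Step 2: replace a->d
  Step 3: replace a->d
Total insertions: 0

0


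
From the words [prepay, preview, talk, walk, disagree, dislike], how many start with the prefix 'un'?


Checking each word for prefix 'un':
  'prepay' -> no (count: 0)
  'preview' -> no (count: 0)
  'talk' -> no (count: 0)
  'walk' -> no (count: 0)
  'disagree' -> no (count: 0)
  'dislike' -> no (count: 0)
Total with prefix 'un': 0

0


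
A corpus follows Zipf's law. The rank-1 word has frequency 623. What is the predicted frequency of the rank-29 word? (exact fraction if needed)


Zipf's law: freq(rank) = f1 / rank
f1 = 623, rank = 29
freq = 623 / 29
GCD(623, 29) = 1
Simplified: 623/29

623/29


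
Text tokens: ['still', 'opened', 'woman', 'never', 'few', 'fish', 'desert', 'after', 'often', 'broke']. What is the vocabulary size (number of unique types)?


Listing all tokens and tracking unique types:
  Token 1: 'still' -> NEW (unique so far: 1)
  Token 2: 'opened' -> NEW (unique so far: 2)
  Token 3: 'woman' -> NEW (unique so far: 3)
  Token 4: 'never' -> NEW (unique so far: 4)
  Token 5: 'few' -> NEW (unique so far: 5)
  Token 6: 'fish' -> NEW (unique so far: 6)
  Token 7: 'desert' -> NEW (unique so far: 7)
  Token 8: 'after' -> NEW (unique so far: 8)
  Token 9: 'often' -> NEW (unique so far: 9)
  Token 10: 'broke' -> NEW (unique so far: 10)
Unique types: ('after', 'broke', 'desert', 'few', 'fish', 'never', 'often', 'opened', 'still', 'woman')
Vocabulary size: 10

10


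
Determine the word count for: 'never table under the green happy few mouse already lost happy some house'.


Counting words by splitting on spaces:
  Word 1: 'never'
  Word 2: 'table'
  Word 3: 'under'
  Word 4: 'the'
  Word 5: 'green'
  Word 6: 'happy'
  Word 7: 'few'
  Word 8: 'mouse'
  Word 9: 'already'
  Word 10: 'lost'
  Word 11: 'happy'
  Word 12: 'some'
  Word 13: 'house'
Total words: 13

13


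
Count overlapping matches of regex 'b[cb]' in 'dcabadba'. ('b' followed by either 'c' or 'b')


Pattern: b[cb] means 'b' followed by either 'c' or 'b'.
Scanning 'dcabadba' position-by-position:
  Pos 0: window 'dc' -> no
  Pos 1: window 'ca' -> no
  Pos 2: window 'ab' -> no
  Pos 3: window 'ba' -> no
  Pos 4: window 'ad' -> no
  Pos 5: window 'db' -> no
  Pos 6: window 'ba' -> no
  Pos 7: window 'a' -> no
Total matches: 0

0


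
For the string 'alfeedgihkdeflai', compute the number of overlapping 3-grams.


String 'alfeedgihkdeflai' has length L = 16.
Number of overlapping n-grams = L - n + 1
Substituting: 16 - 3 + 1 = 14

14


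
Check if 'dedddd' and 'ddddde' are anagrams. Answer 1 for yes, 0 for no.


Sort characters of 'dedddd': 'ddddde'
Sort characters of 'ddddde': 'ddddde'
Sorted forms match -> they ARE anagrams
Result: 1

1


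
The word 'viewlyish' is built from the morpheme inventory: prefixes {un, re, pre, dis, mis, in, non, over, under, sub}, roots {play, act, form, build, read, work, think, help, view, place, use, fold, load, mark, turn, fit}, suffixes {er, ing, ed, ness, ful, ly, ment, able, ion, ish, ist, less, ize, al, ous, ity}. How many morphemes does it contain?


Segmenting 'viewlyish' against the inventory:
  'view' -> root (morpheme 1)
  'ly' -> suffix (morpheme 2)
  'ish' -> suffix (morpheme 3)
Total morphemes: 3

3


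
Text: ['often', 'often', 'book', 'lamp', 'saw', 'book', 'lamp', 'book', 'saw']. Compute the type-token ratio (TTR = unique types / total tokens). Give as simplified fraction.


Tokens: 9
Unique types: ('book', 'lamp', 'often', 'saw') = 4
TTR = 4/9
Already in lowest terms.

4/9


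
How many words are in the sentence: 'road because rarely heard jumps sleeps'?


Counting words by splitting on spaces:
  Word 1: 'road'
  Word 2: 'because'
  Word 3: 'rarely'
  Word 4: 'heard'
  Word 5: 'jumps'
  Word 6: 'sleeps'
Total words: 6

6


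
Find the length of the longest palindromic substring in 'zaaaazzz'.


Scanning 'zaaaazzz' for palindromic substrings.
Substring at positions 0-5: 'zaaaaz'.
Check: reverse('zaaaaz') = 'zaaaaz' -> palindrome confirmed.
Neighbouring characters ('-' / 'z') break symmetry, so it cannot extend further.
No longer palindromic substring exists; longest length = 6

6


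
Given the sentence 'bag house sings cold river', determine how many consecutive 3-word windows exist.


Word trigrams from [5] words:
  Trigram 1: (bag house sings)
  Trigram 2: (house sings cold)
  Trigram 3: (sings cold river)
Total word trigrams: 5 - 2 = 3

3


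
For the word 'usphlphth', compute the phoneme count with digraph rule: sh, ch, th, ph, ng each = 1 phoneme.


Parsing 'usphlphth' greedily, digraphs first:
  'u' -> vowel phoneme (phonemes so far: 1)
  's' -> consonant phoneme (phonemes so far: 2)
  'ph' -> digraph (1 consonant phoneme) (phonemes so far: 3)
  'l' -> consonant phoneme (phonemes so far: 4)
  'ph' -> digraph (1 consonant phoneme) (phonemes so far: 5)
  'th' -> digraph (1 consonant phoneme) (phonemes so far: 6)
Total phonemes: 6

6


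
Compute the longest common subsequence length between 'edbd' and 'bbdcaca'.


DP table for LCS of 'edbd' and 'bbdcaca':
       b  b  d  c  a  c  a
    0  0  0  0  0  0  0  0
  e 0  0  0  0  0  0  0  0
  d 0  0  0  1  1  1  1  1
  b 0  1  1  1  1  1  1  1
  d 0  1  1  2  2  2  2  2
LCS: 'bd'
LCS length = 2

2


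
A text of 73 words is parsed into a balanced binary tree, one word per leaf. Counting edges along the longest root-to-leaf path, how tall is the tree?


In a balanced binary tree with n leaves the deepest leaf is ceil(log2(n)) edges below the root.
log2(73) = 6.1898
ceil(6.1898) = 7
height (edges) = 7

7


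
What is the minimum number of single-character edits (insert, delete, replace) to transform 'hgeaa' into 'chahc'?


Building DP table for s1='hgeaa' (len 5) and s2='chahc' (len 5):
       c  h  a  h  c
    0  1  2  3  4  5
  h 1  1  1  2  3  4
  g 2  2  2  2  3  4
  e 3  3  3  3  3  4
  a 4  4  4  3  4  4
  a 5  5  5  4  4  5
Edit distance = dp[5][5] = 5

5


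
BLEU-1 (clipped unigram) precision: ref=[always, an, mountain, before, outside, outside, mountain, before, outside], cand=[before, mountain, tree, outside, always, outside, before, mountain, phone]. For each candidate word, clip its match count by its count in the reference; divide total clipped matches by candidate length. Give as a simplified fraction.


Reference word counts: {'always': 1, 'an': 1, 'before': 2, 'mountain': 2, 'outside': 3}
Checking each candidate word (with clipping):
  'before' -> in reference (ref count 2, used 1/2) -> match (matches: 1)
  'mountain' -> in reference (ref count 2, used 1/2) -> match (matches: 2)
  'tree' -> not in reference -> no match (matches: 2)
  'outside' -> in reference (ref count 3, used 1/3) -> match (matches: 3)
  'always' -> in reference (ref count 1, used 1/1) -> match (matches: 4)
  'outside' -> in reference (ref count 3, used 2/3) -> match (matches: 5)
  'before' -> in reference (ref count 2, used 2/2) -> match (matches: 6)
  'mountain' -> in reference (ref count 2, used 2/2) -> match (matches: 7)
  'phone' -> not in reference -> no match (matches: 7)
Clipped matches: 7, Candidate length: 9
Precision = 7/9

7/9


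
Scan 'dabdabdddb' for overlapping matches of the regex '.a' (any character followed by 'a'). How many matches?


Pattern: .a means any character followed by 'a'.
Scanning 'dabdabdddb' position-by-position:
  Pos 0: window 'da' -> MATCH
  Pos 1: window 'ab' -> no
  Pos 2: window 'bd' -> no
  Pos 3: window 'da' -> MATCH
  Pos 4: window 'ab' -> no
  Pos 5: window 'bd' -> no
  Pos 6: window 'dd' -> no
  Pos 7: window 'dd' -> no
  Pos 8: window 'db' -> no
  Pos 9: window 'b' -> no
Total matches: 2

2


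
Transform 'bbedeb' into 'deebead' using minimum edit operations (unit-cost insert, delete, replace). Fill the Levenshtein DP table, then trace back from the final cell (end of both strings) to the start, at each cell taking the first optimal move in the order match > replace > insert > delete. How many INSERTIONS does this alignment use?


Edit distance = 5. Backtracking from cell (6, 7) with preference match > replace > insert > delete,
then listing the resulting alignment 'bbedeb' -> 'deebead' left to right:
  Step 1: replace b->d
  Step 2: replace b->e
  Step 3: keep 'e'
  Step 4: replace d->b
  Step 5: keep 'e'
  Step 6: insert 'a' [insertion #1]
  Step 7: replace b->d
Total insertions: 1

1


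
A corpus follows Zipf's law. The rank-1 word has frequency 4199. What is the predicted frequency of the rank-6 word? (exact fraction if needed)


Zipf's law: freq(rank) = f1 / rank
f1 = 4199, rank = 6
freq = 4199 / 6
GCD(4199, 6) = 1
Simplified: 4199/6

4199/6


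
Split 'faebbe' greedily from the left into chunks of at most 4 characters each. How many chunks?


'faebbe' has 6 characters.
Chunking with max size 4:
  Chunk 1: 'faeb' (positions 0-3)
  Chunk 2: 'be' (positions 4-5)
Total chunks: ceil(6 / 4) = 2

2


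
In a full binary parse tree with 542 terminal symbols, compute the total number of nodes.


Leaf nodes (terminals): 542
Internal nodes = n - 1 = 542 - 1 = 541
Total = leaves + internal = 542 + 541 = 1083

1083


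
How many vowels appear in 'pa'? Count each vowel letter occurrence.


Scanning each character of 'pa':
  Position 1: 'p' -> consonant (running count: 0)
  Position 2: 'a' -> vowel (running count: 1)
Total vowels: 1

1


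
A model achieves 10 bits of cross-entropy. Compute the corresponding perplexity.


Perplexity formula: PP = 2^H
H = 10
PP = 2^10
PP = 2^10 = 1024

1024


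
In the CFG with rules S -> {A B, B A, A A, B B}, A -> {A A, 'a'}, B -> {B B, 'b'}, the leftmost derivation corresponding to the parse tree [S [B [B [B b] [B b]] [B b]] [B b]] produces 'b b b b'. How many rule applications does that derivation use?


Every bracketed nonterminal node [X ...] in the tree is produced by exactly one rule application.
Reading the tree off as a leftmost derivation:
  Step 1: S  =>  B B   (applied S -> B B)
  Step 2: B B  =>  B B B   (applied B -> B B)
  Step 3: B B B  =>  B B B B   (applied B -> B B)
  Step 4: B B B B  =>  b B B B   (applied B -> b)
  Step 5: b B B B  =>  b b B B   (applied B -> b)
  Step 6: b b B B  =>  b b b B   (applied B -> b)
  Step 7: b b b B  =>  b b b b   (applied B -> b)
Final yield: b b b b
Total rewrite steps: 7

7


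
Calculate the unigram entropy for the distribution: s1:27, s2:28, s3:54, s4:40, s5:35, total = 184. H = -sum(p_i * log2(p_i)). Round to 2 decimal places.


Computing entropy H = -sum(p_i * log2(p_i)):
  s1: p = 27/184 = 0.1467, -p*log2(p) = 0.4063
  s2: p = 28/184 = 0.1522, -p*log2(p) = 0.4133
  s3: p = 54/184 = 0.2935, -p*log2(p) = 0.5191
  s4: p = 40/184 = 0.2174, -p*log2(p) = 0.4786
  s5: p = 35/184 = 0.1902, -p*log2(p) = 0.4554
H = sum of terms = 2.2727
Rounded to 2 decimals: 2.27

2.27


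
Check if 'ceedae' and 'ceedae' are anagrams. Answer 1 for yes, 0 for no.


Sort characters of 'ceedae': 'acdeee'
Sort characters of 'ceedae': 'acdeee'
Sorted forms match -> they ARE anagrams
Result: 1

1


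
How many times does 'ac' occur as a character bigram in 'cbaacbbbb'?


Scanning 'cbaacbbbb' for bigram 'ac':
  Position 0: 'cb' -> no
  Position 1: 'ba' -> no
  Position 2: 'aa' -> no
  Position 3: 'ac' -> MATCH
  Position 4: 'cb' -> no
  Position 5: 'bb' -> no
  Position 6: 'bb' -> no
  Position 7: 'bb' -> no
Total matches: 1

1


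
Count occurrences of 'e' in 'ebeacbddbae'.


Scanning 'ebeacbddbae' for 'e':
  Position 0: 'e' -> MATCH (count: 1)
  Position 2: 'e' -> MATCH (count: 2)
  Position 10: 'e' -> MATCH (count: 3)
Total occurrences of 'e': 3

3


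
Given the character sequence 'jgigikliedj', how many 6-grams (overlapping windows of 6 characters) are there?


String 'jgigikliedj' has length L = 11.
Number of overlapping n-grams = L - n + 1
Substituting: 11 - 6 + 1 = 6

6


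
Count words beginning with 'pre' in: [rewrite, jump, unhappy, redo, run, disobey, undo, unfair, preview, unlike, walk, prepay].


Checking each word for prefix 'pre':
  'rewrite' -> no (count: 0)
  'jump' -> no (count: 0)
  'unhappy' -> no (count: 0)
  'redo' -> no (count: 0)
  'run' -> no (count: 0)
  'disobey' -> no (count: 0)
  'undo' -> no (count: 0)
  'unfair' -> no (count: 0)
  'preview' -> YES, starts with 'pre' (count: 1)
  'unlike' -> no (count: 1)
  'walk' -> no (count: 1)
  'prepay' -> YES, starts with 'pre' (count: 2)
Total with prefix 'pre': 2

2


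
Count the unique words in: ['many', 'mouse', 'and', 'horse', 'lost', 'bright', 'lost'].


Listing all tokens and tracking unique types:
  Token 1: 'many' -> NEW (unique so far: 1)
  Token 2: 'mouse' -> NEW (unique so far: 2)
  Token 3: 'and' -> NEW (unique so far: 3)
  Token 4: 'horse' -> NEW (unique so far: 4)
  Token 5: 'lost' -> NEW (unique so far: 5)
  Token 6: 'bright' -> NEW (unique so far: 6)
  Token 7: 'lost' -> duplicate (unique so far: 6)
Unique types: ('and', 'bright', 'horse', 'lost', 'many', 'mouse')
Vocabulary size: 6

6


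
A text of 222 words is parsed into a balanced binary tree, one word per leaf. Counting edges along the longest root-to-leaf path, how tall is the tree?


In a balanced binary tree with n leaves the deepest leaf is ceil(log2(n)) edges below the root.
log2(222) = 7.7944
ceil(7.7944) = 8
height (edges) = 8

8


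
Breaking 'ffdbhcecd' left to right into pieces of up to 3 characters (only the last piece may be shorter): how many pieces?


'ffdbhcecd' has 9 characters.
Chunking with max size 3:
  Chunk 1: 'ffd' (positions 0-2)
  Chunk 2: 'bhc' (positions 3-5)
  Chunk 3: 'ecd' (positions 6-8)
Total chunks: ceil(9 / 3) = 3

3


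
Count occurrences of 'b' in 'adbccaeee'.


Scanning 'adbccaeee' for 'b':
  Position 2: 'b' -> MATCH (count: 1)
Total occurrences of 'b': 1

1


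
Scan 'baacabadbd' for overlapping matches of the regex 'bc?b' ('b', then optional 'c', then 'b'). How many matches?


Pattern: bc?b means 'b', then optional 'c', then 'b'.
Scanning 'baacabadbd' position-by-position:
  Pos 0: window 'baa' -> no
  Pos 1: window 'aac' -> no
  Pos 2: window 'aca' -> no
  Pos 3: window 'cab' -> no
  Pos 4: window 'aba' -> no
  Pos 5: window 'bad' -> no
  Pos 6: window 'adb' -> no
  Pos 7: window 'dbd' -> no
  Pos 8: window 'bd' -> no
  Pos 9: window 'd' -> no
Total matches: 0

0


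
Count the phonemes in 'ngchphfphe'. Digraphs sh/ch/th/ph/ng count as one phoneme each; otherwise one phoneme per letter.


Parsing 'ngchphfphe' greedily, digraphs first:
  'ng' -> digraph (1 consonant phoneme) (phonemes so far: 1)
  'ch' -> digraph (1 consonant phoneme) (phonemes so far: 2)
  'ph' -> digraph (1 consonant phoneme) (phonemes so far: 3)
  'f' -> consonant phoneme (phonemes so far: 4)
  'ph' -> digraph (1 consonant phoneme) (phonemes so far: 5)
  'e' -> vowel phoneme (phonemes so far: 6)
Total phonemes: 6

6


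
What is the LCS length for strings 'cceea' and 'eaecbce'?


DP table for LCS of 'cceea' and 'eaecbce':
       e  a  e  c  b  c  e
    0  0  0  0  0  0  0  0
  c 0  0  0  0  1  1  1  1
  c 0  0  0  0  1  1  2  2
  e 0  1  1  1  1  1  2  3
  e 0  1  1  2  2  2  2  3
  a 0  1  2  2  2  2  2  3
LCS: 'cce'
LCS length = 3

3


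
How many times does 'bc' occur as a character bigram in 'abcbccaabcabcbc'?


Scanning 'abcbccaabcabcbc' for bigram 'bc':
  Position 0: 'ab' -> no
  Position 1: 'bc' -> MATCH
  Position 2: 'cb' -> no
  Position 3: 'bc' -> MATCH
  Position 4: 'cc' -> no
  Position 5: 'ca' -> no
  Position 6: 'aa' -> no
  Position 7: 'ab' -> no
  Position 8: 'bc' -> MATCH
  Position 9: 'ca' -> no
  Position 10: 'ab' -> no
  Position 11: 'bc' -> MATCH
  Position 12: 'cb' -> no
  Position 13: 'bc' -> MATCH
Total matches: 5

5


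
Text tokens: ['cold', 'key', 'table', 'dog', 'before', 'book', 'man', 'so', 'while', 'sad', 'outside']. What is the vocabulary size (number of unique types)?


Listing all tokens and tracking unique types:
  Token 1: 'cold' -> NEW (unique so far: 1)
  Token 2: 'key' -> NEW (unique so far: 2)
  Token 3: 'table' -> NEW (unique so far: 3)
  Token 4: 'dog' -> NEW (unique so far: 4)
  Token 5: 'before' -> NEW (unique so far: 5)
  Token 6: 'book' -> NEW (unique so far: 6)
  Token 7: 'man' -> NEW (unique so far: 7)
  Token 8: 'so' -> NEW (unique so far: 8)
  Token 9: 'while' -> NEW (unique so far: 9)
  Token 10: 'sad' -> NEW (unique so far: 10)
  Token 11: 'outside' -> NEW (unique so far: 11)
Unique types: ('before', 'book', 'cold', 'dog', 'key', 'man', 'outside', 'sad', 'so', 'table', 'while')
Vocabulary size: 11

11


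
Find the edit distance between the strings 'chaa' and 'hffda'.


Building DP table for s1='chaa' (len 4) and s2='hffda' (len 5):
       h  f  f  d  a
    0  1  2  3  4  5
  c 1  1  2  3  4  5
  h 2  1  2  3  4  5
  a 3  2  2  3  4  4
  a 4  3  3  3  4  4
Edit distance = dp[4][5] = 4

4


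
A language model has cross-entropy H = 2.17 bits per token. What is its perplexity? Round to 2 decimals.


Perplexity formula: PP = 2^H
H = 2.17
PP = 2^2.17
Decompose: 2^2.17 = 2^2 * 2^0.17
2^2 = 4, 2^0.17 ~ 1.1250585
PP ~ 4 * 1.1250585 = 4.5002340
Rounded to 2 decimals: 4.50

4.50


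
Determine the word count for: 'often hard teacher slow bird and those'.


Counting words by splitting on spaces:
  Word 1: 'often'
  Word 2: 'hard'
  Word 3: 'teacher'
  Word 4: 'slow'
  Word 5: 'bird'
  Word 6: 'and'
  Word 7: 'those'
Total words: 7

7


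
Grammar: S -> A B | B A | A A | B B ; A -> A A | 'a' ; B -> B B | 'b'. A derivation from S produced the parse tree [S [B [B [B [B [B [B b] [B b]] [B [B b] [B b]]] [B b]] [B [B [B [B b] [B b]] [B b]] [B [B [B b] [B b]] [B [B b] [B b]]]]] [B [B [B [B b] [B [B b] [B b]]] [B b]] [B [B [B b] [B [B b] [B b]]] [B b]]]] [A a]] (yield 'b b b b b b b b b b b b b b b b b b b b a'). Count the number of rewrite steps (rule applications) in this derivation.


Every bracketed nonterminal node [X ...] in the tree is produced by exactly one rule application.
Reading the tree off as a leftmost derivation:
  Step 1: S  =>  B A   (applied S -> B A)
  Step 2: B A  =>  B B A   (applied B -> B B)
  Step 3: B B A  =>  B B B A   (applied B -> B B)
  Step 4: B B B A  =>  B B B B A   (applied B -> B B)
  Step 5: B B B B A  =>  B B B B B A   (applied B -> B B)
  Step 6: B B B B B A  =>  B B B B B B A   (applied B -> B B)
  Step 7: B B B B B B A  =>  b B B B B B A   (applied B -> b)
  Step 8: b B B B B B A  =>  b b B B B B A   (applied B -> b)
  Step 9: b b B B B B A  =>  b b B B B B B A   (applied B -> B B)
  Step 10: b b B B B B B A  =>  b b b B B B B A   (applied B -> b)
  Step 11: b b b B B B B A  =>  b b b b B B B A   (applied B -> b)
  Step 12: b b b b B B B A  =>  b b b b b B B A   (applied B -> b)
  Step 13: b b b b b B B A  =>  b b b b b B B B A   (applied B -> B B)
  Step 14: b b b b b B B B A  =>  b b b b b B B B B A   (applied B -> B B)
  Step 15: b b b b b B B B B A  =>  b b b b b B B B B B A   (applied B -> B B)
  Step 16: b b b b b B B B B B A  =>  b b b b b b B B B B A   (applied B -> b)
  Step 17: b b b b b b B B B B A  =>  b b b b b b b B B B A   (applied B -> b)
  Step 18: b b b b b b b B B B A  =>  b b b b b b b b B B A   (applied B -> b)
  Step 19: b b b b b b b b B B A  =>  b b b b b b b b B B B A   (applied B -> B B)
  Step 20: b b b b b b b b B B B A  =>  b b b b b b b b B B B B A   (applied B -> B B)
  Step 21: b b b b b b b b B B B B A  =>  b b b b b b b b b B B B A   (applied B -> b)
  Step 22: b b b b b b b b b B B B A  =>  b b b b b b b b b b B B A   (applied B -> b)
  Step 23: b b b b b b b b b b B B A  =>  b b b b b b b b b b B B B A   (applied B -> B B)
  Step 24: b b b b b b b b b b B B B A  =>  b b b b b b b b b b b B B A   (applied B -> b)
  Step 25: b b b b b b b b b b b B B A  =>  b b b b b b b b b b b b B A   (applied B -> b)
  Step 26: b b b b b b b b b b b b B A  =>  b b b b b b b b b b b b B B A   (applied B -> B B)
  Step 27: b b b b b b b b b b b b B B A  =>  b b b b b b b b b b b b B B B A   (applied B -> B B)
  Step 28: b b b b b b b b b b b b B B B A  =>  b b b b b b b b b b b b B B B B A   (applied B -> B B)
  Step 29: b b b b b b b b b b b b B B B B A  =>  b b b b b b b b b b b b b B B B A   (applied B -> b)
  Step 30: b b b b b b b b b b b b b B B B A  =>  b b b b b b b b b b b b b B B B B A   (applied B -> B B)
  Step 31: b b b b b b b b b b b b b B B B B A  =>  b b b b b b b b b b b b b b B B B A   (applied B -> b)
  Step 32: b b b b b b b b b b b b b b B B B A  =>  b b b b b b b b b b b b b b b B B A   (applied B -> b)
  Step 33: b b b b b b b b b b b b b b b B B A  =>  b b b b b b b b b b b b b b b b B A   (applied B -> b)
  Step 34: b b b b b b b b b b b b b b b b B A  =>  b b b b b b b b b b b b b b b b B B A   (applied B -> B B)
  Step 35: b b b b b b b b b b b b b b b b B B A  =>  b b b b b b b b b b b b b b b b B B B A   (applied B -> B B)
  Step 36: b b b b b b b b b b b b b b b b B B B A  =>  b b b b b b b b b b b b b b b b b B B A   (applied B -> b)
  Step 37: b b b b b b b b b b b b b b b b b B B A  =>  b b b b b b b b b b b b b b b b b B B B A   (applied B -> B B)
  Step 38: b b b b b b b b b b b b b b b b b B B B A  =>  b b b b b b b b b b b b b b b b b b B B A   (applied B -> b)
  Step 39: b b b b b b b b b b b b b b b b b b B B A  =>  b b b b b b b b b b b b b b b b b b b B A   (applied B -> b)
  Step 40: b b b b b b b b b b b b b b b b b b b B A  =>  b b b b b b b b b b b b b b b b b b b b A   (applied B -> b)
  Step 41: b b b b b b b b b b b b b b b b b b b b A  =>  b b b b b b b b b b b b b b b b b b b b a   (applied A -> a)
Final yield: b b b b b b b b b b b b b b b b b b b b a
Total rewrite steps: 41

41


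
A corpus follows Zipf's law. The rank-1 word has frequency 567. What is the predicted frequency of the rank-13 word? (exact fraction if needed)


Zipf's law: freq(rank) = f1 / rank
f1 = 567, rank = 13
freq = 567 / 13
GCD(567, 13) = 1
Simplified: 567/13

567/13


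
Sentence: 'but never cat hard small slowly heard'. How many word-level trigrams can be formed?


Word trigrams from [7] words:
  Trigram 1: (but never cat)
  Trigram 2: (never cat hard)
  Trigram 3: (cat hard small)
  Trigram 4: (hard small slowly)
  Trigram 5: (small slowly heard)
Total word trigrams: 7 - 2 = 5

5


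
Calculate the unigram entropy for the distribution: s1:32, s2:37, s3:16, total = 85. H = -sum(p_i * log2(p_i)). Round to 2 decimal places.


Computing entropy H = -sum(p_i * log2(p_i)):
  s1: p = 32/85 = 0.3765, -p*log2(p) = 0.5306
  s2: p = 37/85 = 0.4353, -p*log2(p) = 0.5223
  s3: p = 16/85 = 0.1882, -p*log2(p) = 0.4535
H = sum of terms = 1.5064
Rounded to 2 decimals: 1.51

1.51


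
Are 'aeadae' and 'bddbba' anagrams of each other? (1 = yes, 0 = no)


Sort characters of 'aeadae': 'aaadee'
Sort characters of 'bddbba': 'abbbdd'
Sorted forms differ -> they are NOT anagrams
Result: 0

0


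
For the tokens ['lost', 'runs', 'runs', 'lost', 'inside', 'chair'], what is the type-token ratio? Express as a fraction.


Tokens: 6
Unique types: ('chair', 'inside', 'lost', 'runs') = 4
TTR = 4/6
Simplify: divide both by 2 -> 2/3
TTR = 2/3

2/3


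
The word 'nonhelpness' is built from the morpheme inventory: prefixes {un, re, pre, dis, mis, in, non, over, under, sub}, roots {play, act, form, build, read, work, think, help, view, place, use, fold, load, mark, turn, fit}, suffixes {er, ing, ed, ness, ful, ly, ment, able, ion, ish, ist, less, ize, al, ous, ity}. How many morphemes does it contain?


Segmenting 'nonhelpness' against the inventory:
  'non' -> prefix (morpheme 1)
  'help' -> root (morpheme 2)
  'ness' -> suffix (morpheme 3)
Total morphemes: 3

3


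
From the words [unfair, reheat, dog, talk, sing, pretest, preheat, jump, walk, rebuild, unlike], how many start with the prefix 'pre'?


Checking each word for prefix 'pre':
  'unfair' -> no (count: 0)
  'reheat' -> no (count: 0)
  'dog' -> no (count: 0)
  'talk' -> no (count: 0)
  'sing' -> no (count: 0)
  'pretest' -> YES, starts with 'pre' (count: 1)
  'preheat' -> YES, starts with 'pre' (count: 2)
  'jump' -> no (count: 2)
  'walk' -> no (count: 2)
  'rebuild' -> no (count: 2)
  'unlike' -> no (count: 2)
Total with prefix 'pre': 2

2


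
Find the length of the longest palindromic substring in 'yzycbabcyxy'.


Scanning 'yzycbabcyxy' for palindromic substrings.
Substring at positions 2-8: 'ycbabcy'.
Check: reverse('ycbabcy') = 'ycbabcy' -> palindrome confirmed.
Neighbouring characters ('z' / 'x') break symmetry, so it cannot extend further.
No longer palindromic substring exists; longest length = 7

7


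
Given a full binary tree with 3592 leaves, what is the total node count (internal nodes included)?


Leaf nodes (terminals): 3592
Internal nodes = n - 1 = 3592 - 1 = 3591
Total = leaves + internal = 3592 + 3591 = 7183

7183


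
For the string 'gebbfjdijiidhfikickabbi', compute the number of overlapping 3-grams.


String 'gebbfjdijiidhfikickabbi' has length L = 23.
Number of overlapping n-grams = L - n + 1
Substituting: 23 - 3 + 1 = 21

21


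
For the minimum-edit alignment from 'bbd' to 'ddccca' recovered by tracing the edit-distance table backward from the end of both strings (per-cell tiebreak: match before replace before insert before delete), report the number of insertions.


Edit distance = 6. Backtracking from cell (3, 6) with preference match > replace > insert > delete,
then listing the resulting alignment 'bbd' -> 'ddccca' left to right:
  Step 1: insert 'd' [insertion #1]
  Step 2: insert 'd' [insertion #2]
  Step 3: insert 'c' [insertion #3]
  Step 4: replace b->c
  Step 5: replace b->c
  Step 6: replace d->a
Total insertions: 3

3


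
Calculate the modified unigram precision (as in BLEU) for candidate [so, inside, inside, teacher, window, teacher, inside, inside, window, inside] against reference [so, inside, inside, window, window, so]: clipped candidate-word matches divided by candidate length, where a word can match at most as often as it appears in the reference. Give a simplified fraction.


Reference word counts: {'inside': 2, 'so': 2, 'window': 2}
Checking each candidate word (with clipping):
  'so' -> in reference (ref count 2, used 1/2) -> match (matches: 1)
  'inside' -> in reference (ref count 2, used 1/2) -> match (matches: 2)
  'inside' -> in reference (ref count 2, used 2/2) -> match (matches: 3)
  'teacher' -> not in reference -> no match (matches: 3)
  'window' -> in reference (ref count 2, used 1/2) -> match (matches: 4)
  'teacher' -> not in reference -> no match (matches: 4)
  'inside' -> ref count 2 already used up (2/2) -> clipped, no match (matches: 4)
  'inside' -> ref count 2 already used up (2/2) -> clipped, no match (matches: 4)
  'window' -> in reference (ref count 2, used 2/2) -> match (matches: 5)
  'inside' -> ref count 2 already used up (2/2) -> clipped, no match (matches: 5)
Clipped matches: 5, Candidate length: 10
Precision = 5/10 = 1/2

1/2


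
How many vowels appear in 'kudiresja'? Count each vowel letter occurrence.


Scanning each character of 'kudiresja':
  Position 1: 'k' -> consonant (running count: 0)
  Position 2: 'u' -> vowel (running count: 1)
  Position 3: 'd' -> consonant (running count: 1)
  Position 4: 'i' -> vowel (running count: 2)
  Position 5: 'r' -> consonant (running count: 2)
  Position 6: 'e' -> vowel (running count: 3)
  Position 7: 's' -> consonant (running count: 3)
  Position 8: 'j' -> consonant (running count: 3)
  Position 9: 'a' -> vowel (running count: 4)
Total vowels: 4

4


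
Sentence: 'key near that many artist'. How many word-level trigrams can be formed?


Word trigrams from [5] words:
  Trigram 1: (key near that)
  Trigram 2: (near that many)
  Trigram 3: (that many artist)
Total word trigrams: 5 - 2 = 3

3
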